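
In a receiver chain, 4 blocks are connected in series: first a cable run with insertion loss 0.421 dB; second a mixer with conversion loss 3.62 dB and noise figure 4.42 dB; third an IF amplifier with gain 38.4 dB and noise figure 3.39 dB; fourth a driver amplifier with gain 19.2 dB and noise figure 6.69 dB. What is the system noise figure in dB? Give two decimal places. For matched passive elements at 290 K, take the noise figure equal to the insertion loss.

7.82 dB

Convert to linear (a loss of L dB is a gain of −L dB): F_i = 10^(NF_i/10), G_i = 10^(G_i,dB/10)
  Stage 1: F_1 = 10^(0.421/10) = 1.102, G_1 = 10^(−0.421/10) = 0.9076
  Stage 2: F_2 = 10^(4.42/10) = 2.767, G_2 = 10^(−3.62/10) = 0.4345
  Stage 3: F_3 = 10^(3.39/10) = 2.183, G_3 = 10^(38.4/10) = 6918
  Stage 4: F_4 = 10^(6.69/10) = 4.667, G_4 = 10^(19.2/10) = 83.18
Friis cascade:
  F = 1.102 + (2.767 − 1)/0.9076 + (2.183 − 1)/0.3944 + (4.667 − 1)/2728 = 6.049
NF = 10 log₁₀(6.049) = 7.82 dB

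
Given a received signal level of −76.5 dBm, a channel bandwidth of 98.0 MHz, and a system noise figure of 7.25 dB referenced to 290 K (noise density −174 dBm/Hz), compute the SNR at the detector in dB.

10.3 dB

Noise floor: N = −174 + 10 log₁₀(B) + NF
10 log₁₀(9.80×10⁷) = 79.91 dB
N = −174 + 79.91 + 7.25 = −86.84 dBm
SNR = P_sig − N = −76.5 − (−86.84) = 10.34 dB → 10.3 dB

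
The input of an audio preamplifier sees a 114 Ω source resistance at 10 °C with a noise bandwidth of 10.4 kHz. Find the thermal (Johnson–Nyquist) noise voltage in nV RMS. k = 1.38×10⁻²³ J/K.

136 nV

T = 10 °C + 273.15 = 283.15 K
V_n = √(4kTRB)
4kTRB = 4 × 1.38×10⁻²³ × 283.15 × 1.14×10² × 1.04×10⁴ = 1.85×10⁻¹⁴ V²
V_n = √(1.85×10⁻¹⁴) = 1.36×10⁻⁷ V = 136 nV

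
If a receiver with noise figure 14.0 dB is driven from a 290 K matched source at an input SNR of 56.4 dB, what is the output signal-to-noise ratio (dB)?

By definition F = SNR_in/SNR_out, so in dB: SNR_out = SNR_in − NF
SNR_out = 56.4 − 14.0 = 42.4 dB

42.4 dB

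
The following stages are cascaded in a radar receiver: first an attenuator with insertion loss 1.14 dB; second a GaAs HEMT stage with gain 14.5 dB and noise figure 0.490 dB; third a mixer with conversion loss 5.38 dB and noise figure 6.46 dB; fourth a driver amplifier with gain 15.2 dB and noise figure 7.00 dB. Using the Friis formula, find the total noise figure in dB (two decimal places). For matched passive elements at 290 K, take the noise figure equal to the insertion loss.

Convert to linear (a loss of L dB is a gain of −L dB): F_i = 10^(NF_i/10), G_i = 10^(G_i,dB/10)
  Stage 1: F_1 = 10^(1.14/10) = 1.300, G_1 = 10^(−1.14/10) = 0.7691
  Stage 2: F_2 = 10^(0.490/10) = 1.119, G_2 = 10^(14.5/10) = 28.18
  Stage 3: F_3 = 10^(6.46/10) = 4.426, G_3 = 10^(−5.38/10) = 0.2897
  Stage 4: F_4 = 10^(7.00/10) = 5.012, G_4 = 10^(15.2/10) = 33.11
Friis cascade:
  F = 1.300 + (1.119 − 1)/0.7691 + (4.426 − 1)/21.68 + (5.012 − 1)/6.281 = 2.252
NF = 10 log₁₀(2.252) = 3.53 dB

3.53 dB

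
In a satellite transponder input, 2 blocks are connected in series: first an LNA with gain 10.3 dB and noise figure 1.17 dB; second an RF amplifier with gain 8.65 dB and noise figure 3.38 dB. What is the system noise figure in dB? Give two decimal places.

Convert to linear (a loss of L dB is a gain of −L dB): F_i = 10^(NF_i/10), G_i = 10^(G_i,dB/10)
  Stage 1: F_1 = 10^(1.17/10) = 1.309, G_1 = 10^(10.3/10) = 10.72
  Stage 2: F_2 = 10^(3.38/10) = 2.178, G_2 = 10^(8.65/10) = 7.328
Friis cascade:
  F = 1.309 + (2.178 − 1)/10.72 = 1.419
NF = 10 log₁₀(1.419) = 1.52 dB

1.52 dB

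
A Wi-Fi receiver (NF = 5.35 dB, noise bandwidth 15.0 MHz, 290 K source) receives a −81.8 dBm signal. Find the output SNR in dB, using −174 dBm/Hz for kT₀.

15.1 dB

Noise floor: N = −174 + 10 log₁₀(B) + NF
10 log₁₀(1.50×10⁷) = 71.76 dB
N = −174 + 71.76 + 5.35 = −96.89 dBm
SNR = P_sig − N = −81.8 − (−96.89) = 15.09 dB → 15.1 dB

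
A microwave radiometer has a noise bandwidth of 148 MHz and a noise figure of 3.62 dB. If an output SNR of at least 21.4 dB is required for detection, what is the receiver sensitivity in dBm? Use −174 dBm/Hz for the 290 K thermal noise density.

−67.3 dBm

Sensitivity = −174 + 10 log₁₀(B) + NF + SNR_min
= −174 + 81.7 + 3.62 + 21.4
= −67.28 dBm → −67.3 dBm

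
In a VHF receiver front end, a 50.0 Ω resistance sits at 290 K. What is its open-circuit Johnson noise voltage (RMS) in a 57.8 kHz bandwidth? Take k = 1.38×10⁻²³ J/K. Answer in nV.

215 nV

V_n = √(4kTRB)
4kTRB = 4 × 1.38×10⁻²³ × 290 × 5.00×10¹ × 5.78×10⁴ = 4.63×10⁻¹⁴ V²
V_n = √(4.63×10⁻¹⁴) = 2.15×10⁻⁷ V = 215 nV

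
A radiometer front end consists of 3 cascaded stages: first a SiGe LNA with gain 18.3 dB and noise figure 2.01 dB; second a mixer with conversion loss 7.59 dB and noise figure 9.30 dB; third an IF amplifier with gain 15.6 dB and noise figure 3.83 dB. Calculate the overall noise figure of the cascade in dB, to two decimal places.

Convert to linear (a loss of L dB is a gain of −L dB): F_i = 10^(NF_i/10), G_i = 10^(G_i,dB/10)
  Stage 1: F_1 = 10^(2.01/10) = 1.589, G_1 = 10^(18.3/10) = 67.61
  Stage 2: F_2 = 10^(9.30/10) = 8.511, G_2 = 10^(−7.59/10) = 0.1742
  Stage 3: F_3 = 10^(3.83/10) = 2.415, G_3 = 10^(15.6/10) = 36.31
Friis cascade:
  F = 1.589 + (8.511 − 1)/67.61 + (2.415 − 1)/11.78 = 1.820
NF = 10 log₁₀(1.820) = 2.60 dB

2.60 dB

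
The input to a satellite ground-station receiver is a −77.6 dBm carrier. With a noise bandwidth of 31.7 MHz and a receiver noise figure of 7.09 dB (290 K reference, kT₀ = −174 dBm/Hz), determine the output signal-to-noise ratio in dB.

Noise floor: N = −174 + 10 log₁₀(B) + NF
10 log₁₀(3.17×10⁷) = 75.01 dB
N = −174 + 75.01 + 7.09 = −91.90 dBm
SNR = P_sig − N = −77.6 − (−91.90) = 14.30 dB → 14.3 dB

14.3 dB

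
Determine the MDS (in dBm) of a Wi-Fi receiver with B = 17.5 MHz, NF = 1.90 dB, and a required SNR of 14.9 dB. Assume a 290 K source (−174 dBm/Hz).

Sensitivity = −174 + 10 log₁₀(B) + NF + SNR_min
= −174 + 72.43 + 1.90 + 14.9
= −84.77 dBm → −84.8 dBm

−84.8 dBm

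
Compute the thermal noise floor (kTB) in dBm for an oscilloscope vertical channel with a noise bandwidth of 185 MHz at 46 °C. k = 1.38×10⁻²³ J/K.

T = 46 °C + 273.15 = 319.15 K
P_n = kTB = 1.38×10⁻²³ × 319.15 × 1.85×10⁸ = 8.15×10⁻¹³ W
In dBm: 10 log₁₀(8.15×10⁻¹³ / 10⁻³) = −90.9 dBm

−90.9 dBm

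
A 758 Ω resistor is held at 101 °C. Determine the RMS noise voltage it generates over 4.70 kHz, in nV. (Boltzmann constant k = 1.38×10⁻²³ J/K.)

271 nV

T = 101 °C + 273.15 = 374.15 K
V_n = √(4kTRB)
4kTRB = 4 × 1.38×10⁻²³ × 374.15 × 7.58×10² × 4.70×10³ = 7.36×10⁻¹⁴ V²
V_n = √(7.36×10⁻¹⁴) = 2.71×10⁻⁷ V = 271 nV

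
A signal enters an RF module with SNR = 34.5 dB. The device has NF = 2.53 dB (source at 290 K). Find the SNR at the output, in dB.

By definition F = SNR_in/SNR_out, so in dB: SNR_out = SNR_in − NF
SNR_out = 34.5 − 2.53 = 31.97 dB

31.97 dB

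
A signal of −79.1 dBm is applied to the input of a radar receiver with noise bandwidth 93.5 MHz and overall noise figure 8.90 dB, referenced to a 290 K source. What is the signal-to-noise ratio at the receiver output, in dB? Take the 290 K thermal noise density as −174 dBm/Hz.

Noise floor: N = −174 + 10 log₁₀(B) + NF
10 log₁₀(9.35×10⁷) = 79.71 dB
N = −174 + 79.71 + 8.90 = −85.39 dBm
SNR = P_sig − N = −79.1 − (−85.39) = 6.29 dB → 6.3 dB

6.3 dB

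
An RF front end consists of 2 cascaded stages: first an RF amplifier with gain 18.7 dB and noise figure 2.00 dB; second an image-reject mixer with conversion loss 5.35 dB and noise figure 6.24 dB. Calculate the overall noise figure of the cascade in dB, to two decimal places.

2.12 dB

Convert to linear (a loss of L dB is a gain of −L dB): F_i = 10^(NF_i/10), G_i = 10^(G_i,dB/10)
  Stage 1: F_1 = 10^(2.00/10) = 1.585, G_1 = 10^(18.7/10) = 74.13
  Stage 2: F_2 = 10^(6.24/10) = 4.207, G_2 = 10^(−5.35/10) = 0.2917
Friis cascade:
  F = 1.585 + (4.207 − 1)/74.13 = 1.628
NF = 10 log₁₀(1.628) = 2.12 dB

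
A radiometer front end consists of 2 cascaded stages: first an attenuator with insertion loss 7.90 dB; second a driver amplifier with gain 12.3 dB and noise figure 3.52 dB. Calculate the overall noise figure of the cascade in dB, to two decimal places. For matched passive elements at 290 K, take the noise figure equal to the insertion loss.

11.42 dB

Convert to linear (a loss of L dB is a gain of −L dB): F_i = 10^(NF_i/10), G_i = 10^(G_i,dB/10)
  Stage 1: F_1 = 10^(7.90/10) = 6.166, G_1 = 10^(−7.90/10) = 0.1622
  Stage 2: F_2 = 10^(3.52/10) = 2.249, G_2 = 10^(12.3/10) = 16.98
Friis cascade:
  F = 6.166 + (2.249 − 1)/0.1622 = 13.87
NF = 10 log₁₀(13.87) = 11.42 dB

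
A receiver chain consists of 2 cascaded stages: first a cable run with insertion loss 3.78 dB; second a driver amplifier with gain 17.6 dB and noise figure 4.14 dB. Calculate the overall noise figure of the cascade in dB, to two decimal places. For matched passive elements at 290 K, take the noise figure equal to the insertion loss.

Convert to linear (a loss of L dB is a gain of −L dB): F_i = 10^(NF_i/10), G_i = 10^(G_i,dB/10)
  Stage 1: F_1 = 10^(3.78/10) = 2.388, G_1 = 10^(−3.78/10) = 0.4188
  Stage 2: F_2 = 10^(4.14/10) = 2.594, G_2 = 10^(17.6/10) = 57.54
Friis cascade:
  F = 2.388 + (2.594 − 1)/0.4188 = 6.194
NF = 10 log₁₀(6.194) = 7.92 dB

7.92 dB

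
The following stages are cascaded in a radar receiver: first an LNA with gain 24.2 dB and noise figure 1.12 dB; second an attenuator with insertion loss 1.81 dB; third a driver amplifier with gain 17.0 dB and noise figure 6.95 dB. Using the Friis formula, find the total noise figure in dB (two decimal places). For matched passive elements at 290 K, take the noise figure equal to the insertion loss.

1.20 dB

Convert to linear (a loss of L dB is a gain of −L dB): F_i = 10^(NF_i/10), G_i = 10^(G_i,dB/10)
  Stage 1: F_1 = 10^(1.12/10) = 1.294, G_1 = 10^(24.2/10) = 263.0
  Stage 2: F_2 = 10^(1.81/10) = 1.517, G_2 = 10^(−1.81/10) = 0.6592
  Stage 3: F_3 = 10^(6.95/10) = 4.955, G_3 = 10^(17.0/10) = 50.12
Friis cascade:
  F = 1.294 + (1.517 − 1)/263.0 + (4.955 − 1)/173.4 = 1.319
NF = 10 log₁₀(1.319) = 1.20 dB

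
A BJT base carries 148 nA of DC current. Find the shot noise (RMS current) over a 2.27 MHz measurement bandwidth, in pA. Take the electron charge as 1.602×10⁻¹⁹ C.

328 pA

I_n = √(2qI·B)
2qI·B = 2 × 1.602×10⁻¹⁹ × 1.48×10⁻⁷ × 2.27×10⁶ = 1.08×10⁻¹⁹ A²
I_n = √(1.08×10⁻¹⁹) = 3.28×10⁻¹⁰ A = 328 pA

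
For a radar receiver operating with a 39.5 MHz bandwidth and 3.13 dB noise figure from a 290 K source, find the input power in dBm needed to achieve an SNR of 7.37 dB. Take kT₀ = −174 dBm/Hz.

−87.5 dBm

Sensitivity = −174 + 10 log₁₀(B) + NF + SNR_min
= −174 + 75.97 + 3.13 + 7.37
= −87.53 dBm → −87.5 dBm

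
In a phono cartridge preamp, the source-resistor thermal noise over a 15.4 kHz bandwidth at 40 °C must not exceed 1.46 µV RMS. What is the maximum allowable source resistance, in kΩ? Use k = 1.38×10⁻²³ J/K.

8.01 kΩ

T = 40 °C + 273.15 = 313.15 K
Johnson–Nyquist: V_n = √(4kTRB) ⇒ R = V_n² / (4kTB)
4kTB = 4 × 1.38×10⁻²³ × 313.15 × 1.54×10⁴ = 2.66×10⁻¹⁶
R = (1.46×10⁻⁶)² / 2.66×10⁻¹⁶ = 8.01×10³ Ω = 8.01 kΩ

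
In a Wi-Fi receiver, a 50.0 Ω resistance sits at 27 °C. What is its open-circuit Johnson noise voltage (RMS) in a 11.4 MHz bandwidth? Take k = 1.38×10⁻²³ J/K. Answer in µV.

3.07 µV

T = 27 °C + 273.15 = 300.15 K
V_n = √(4kTRB)
4kTRB = 4 × 1.38×10⁻²³ × 300.15 × 5.00×10¹ × 1.14×10⁷ = 9.44×10⁻¹² V²
V_n = √(9.44×10⁻¹²) = 3.07×10⁻⁶ V = 3.07 µV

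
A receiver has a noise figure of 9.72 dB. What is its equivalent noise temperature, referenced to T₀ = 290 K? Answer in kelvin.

F = 10^(9.72/10) = 9.37562
T_e = (F − 1)·T₀ = (9.37562 − 1) × 290 = 2429 K

2429 K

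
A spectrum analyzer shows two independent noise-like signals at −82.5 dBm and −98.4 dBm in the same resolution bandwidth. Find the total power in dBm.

−82.4 dBm

Convert to linear, add, convert back:
P₁ = 5.62×10⁻¹² W, P₂ = 1.45×10⁻¹³ W
P_tot = 5.77×10⁻¹² W → 10 log₁₀(P_tot / 10⁻³) = −82.4 dBm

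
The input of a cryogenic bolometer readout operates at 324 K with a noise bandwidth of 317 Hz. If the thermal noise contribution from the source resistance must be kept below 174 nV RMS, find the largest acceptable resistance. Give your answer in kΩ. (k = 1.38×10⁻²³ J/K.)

5.34 kΩ

Johnson–Nyquist: V_n = √(4kTRB) ⇒ R = V_n² / (4kTB)
4kTB = 4 × 1.38×10⁻²³ × 324 × 3.17×10² = 5.67×10⁻¹⁸
R = (1.74×10⁻⁷)² / 5.67×10⁻¹⁸ = 5.34×10³ Ω = 5.34 kΩ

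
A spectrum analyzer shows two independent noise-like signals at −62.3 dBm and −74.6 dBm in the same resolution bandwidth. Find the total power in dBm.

−62.1 dBm

Convert to linear, add, convert back:
P₁ = 5.89×10⁻¹⁰ W, P₂ = 3.47×10⁻¹¹ W
P_tot = 6.24×10⁻¹⁰ W → 10 log₁₀(P_tot / 10⁻³) = −62.1 dBm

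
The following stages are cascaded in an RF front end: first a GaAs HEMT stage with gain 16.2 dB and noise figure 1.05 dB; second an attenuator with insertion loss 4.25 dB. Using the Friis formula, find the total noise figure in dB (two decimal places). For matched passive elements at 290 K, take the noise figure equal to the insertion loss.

1.18 dB

Convert to linear (a loss of L dB is a gain of −L dB): F_i = 10^(NF_i/10), G_i = 10^(G_i,dB/10)
  Stage 1: F_1 = 10^(1.05/10) = 1.274, G_1 = 10^(16.2/10) = 41.69
  Stage 2: F_2 = 10^(4.25/10) = 2.661, G_2 = 10^(−4.25/10) = 0.3758
Friis cascade:
  F = 1.274 + (2.661 − 1)/41.69 = 1.313
NF = 10 log₁₀(1.313) = 1.18 dB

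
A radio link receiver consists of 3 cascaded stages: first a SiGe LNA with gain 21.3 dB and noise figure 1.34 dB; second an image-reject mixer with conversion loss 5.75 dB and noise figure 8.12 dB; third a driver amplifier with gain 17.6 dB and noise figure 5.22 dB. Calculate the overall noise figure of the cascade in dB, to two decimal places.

1.66 dB

Convert to linear (a loss of L dB is a gain of −L dB): F_i = 10^(NF_i/10), G_i = 10^(G_i,dB/10)
  Stage 1: F_1 = 10^(1.34/10) = 1.361, G_1 = 10^(21.3/10) = 134.9
  Stage 2: F_2 = 10^(8.12/10) = 6.486, G_2 = 10^(−5.75/10) = 0.2661
  Stage 3: F_3 = 10^(5.22/10) = 3.327, G_3 = 10^(17.6/10) = 57.54
Friis cascade:
  F = 1.361 + (6.486 − 1)/134.9 + (3.327 − 1)/35.89 = 1.467
NF = 10 log₁₀(1.467) = 1.66 dB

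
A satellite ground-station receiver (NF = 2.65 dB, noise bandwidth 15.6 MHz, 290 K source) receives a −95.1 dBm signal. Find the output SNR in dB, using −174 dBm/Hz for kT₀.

4.3 dB

Noise floor: N = −174 + 10 log₁₀(B) + NF
10 log₁₀(1.56×10⁷) = 71.93 dB
N = −174 + 71.93 + 2.65 = −99.42 dBm
SNR = P_sig − N = −95.1 − (−99.42) = 4.32 dB → 4.3 dB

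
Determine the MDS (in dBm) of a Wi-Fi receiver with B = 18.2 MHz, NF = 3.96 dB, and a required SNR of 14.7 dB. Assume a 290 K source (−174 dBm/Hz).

−82.7 dBm

Sensitivity = −174 + 10 log₁₀(B) + NF + SNR_min
= −174 + 72.6 + 3.96 + 14.7
= −82.74 dBm → −82.7 dBm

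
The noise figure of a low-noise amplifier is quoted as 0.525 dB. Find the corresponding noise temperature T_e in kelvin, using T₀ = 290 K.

37.3 K

F = 10^(0.525/10) = 1.1285
T_e = (F − 1)·T₀ = (1.1285 − 1) × 290 = 37.3 K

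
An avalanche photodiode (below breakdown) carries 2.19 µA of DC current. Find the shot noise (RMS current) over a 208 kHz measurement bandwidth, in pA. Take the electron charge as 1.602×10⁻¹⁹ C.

382 pA

I_n = √(2qI·B)
2qI·B = 2 × 1.602×10⁻¹⁹ × 2.19×10⁻⁶ × 2.08×10⁵ = 1.46×10⁻¹⁹ A²
I_n = √(1.46×10⁻¹⁹) = 3.82×10⁻¹⁰ A = 382 pA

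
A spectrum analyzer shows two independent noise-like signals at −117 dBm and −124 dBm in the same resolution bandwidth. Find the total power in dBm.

−116.2 dBm

Convert to linear, add, convert back:
P₁ = 2.00×10⁻¹⁵ W, P₂ = 3.98×10⁻¹⁶ W
P_tot = 2.39×10⁻¹⁵ W → 10 log₁₀(P_tot / 10⁻³) = −116.2 dBm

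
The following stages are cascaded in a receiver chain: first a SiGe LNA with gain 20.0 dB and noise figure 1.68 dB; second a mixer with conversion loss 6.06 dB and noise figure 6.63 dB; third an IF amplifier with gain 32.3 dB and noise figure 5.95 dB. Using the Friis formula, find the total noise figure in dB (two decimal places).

2.11 dB

Convert to linear (a loss of L dB is a gain of −L dB): F_i = 10^(NF_i/10), G_i = 10^(G_i,dB/10)
  Stage 1: F_1 = 10^(1.68/10) = 1.472, G_1 = 10^(20.0/10) = 100.0
  Stage 2: F_2 = 10^(6.63/10) = 4.603, G_2 = 10^(−6.06/10) = 0.2477
  Stage 3: F_3 = 10^(5.95/10) = 3.936, G_3 = 10^(32.3/10) = 1698
Friis cascade:
  F = 1.472 + (4.603 − 1)/100.0 + (3.936 − 1)/24.77 = 1.627
NF = 10 log₁₀(1.627) = 2.11 dB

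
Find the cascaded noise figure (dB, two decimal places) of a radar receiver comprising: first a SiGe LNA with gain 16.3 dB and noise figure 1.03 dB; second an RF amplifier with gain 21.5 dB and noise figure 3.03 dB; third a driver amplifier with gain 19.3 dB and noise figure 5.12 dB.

Convert to linear (a loss of L dB is a gain of −L dB): F_i = 10^(NF_i/10), G_i = 10^(G_i,dB/10)
  Stage 1: F_1 = 10^(1.03/10) = 1.268, G_1 = 10^(16.3/10) = 42.66
  Stage 2: F_2 = 10^(3.03/10) = 2.009, G_2 = 10^(21.5/10) = 141.3
  Stage 3: F_3 = 10^(5.12/10) = 3.251, G_3 = 10^(19.3/10) = 85.11
Friis cascade:
  F = 1.268 + (2.009 − 1)/42.66 + (3.251 − 1)/6026 = 1.292
NF = 10 log₁₀(1.292) = 1.11 dB

1.11 dB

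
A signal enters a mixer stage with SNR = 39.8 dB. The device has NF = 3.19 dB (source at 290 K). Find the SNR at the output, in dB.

36.61 dB

By definition F = SNR_in/SNR_out, so in dB: SNR_out = SNR_in − NF
SNR_out = 39.8 − 3.19 = 36.61 dB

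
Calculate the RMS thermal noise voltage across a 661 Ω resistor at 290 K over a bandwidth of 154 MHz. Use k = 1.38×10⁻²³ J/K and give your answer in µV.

40.4 µV

V_n = √(4kTRB)
4kTRB = 4 × 1.38×10⁻²³ × 290 × 6.61×10² × 1.54×10⁸ = 1.63×10⁻⁹ V²
V_n = √(1.63×10⁻⁹) = 4.04×10⁻⁵ V = 40.4 µV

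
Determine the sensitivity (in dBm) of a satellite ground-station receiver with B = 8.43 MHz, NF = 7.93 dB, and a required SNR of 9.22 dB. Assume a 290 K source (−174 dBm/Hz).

−87.6 dBm

Sensitivity = −174 + 10 log₁₀(B) + NF + SNR_min
= −174 + 69.26 + 7.93 + 9.22
= −87.59 dBm → −87.6 dBm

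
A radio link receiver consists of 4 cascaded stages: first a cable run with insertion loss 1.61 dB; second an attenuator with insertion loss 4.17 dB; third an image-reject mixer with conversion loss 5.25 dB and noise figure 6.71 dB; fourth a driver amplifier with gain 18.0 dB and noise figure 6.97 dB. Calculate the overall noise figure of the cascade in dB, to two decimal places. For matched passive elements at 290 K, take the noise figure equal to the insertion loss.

18.34 dB

Convert to linear (a loss of L dB is a gain of −L dB): F_i = 10^(NF_i/10), G_i = 10^(G_i,dB/10)
  Stage 1: F_1 = 10^(1.61/10) = 1.449, G_1 = 10^(−1.61/10) = 0.6902
  Stage 2: F_2 = 10^(4.17/10) = 2.612, G_2 = 10^(−4.17/10) = 0.3828
  Stage 3: F_3 = 10^(6.71/10) = 4.688, G_3 = 10^(−5.25/10) = 0.2985
  Stage 4: F_4 = 10^(6.97/10) = 4.977, G_4 = 10^(18.0/10) = 63.10
Friis cascade:
  F = 1.449 + (2.612 − 1)/0.6902 + (4.688 − 1)/0.2642 + (4.977 − 1)/0.07889 = 68.16
NF = 10 log₁₀(68.16) = 18.34 dB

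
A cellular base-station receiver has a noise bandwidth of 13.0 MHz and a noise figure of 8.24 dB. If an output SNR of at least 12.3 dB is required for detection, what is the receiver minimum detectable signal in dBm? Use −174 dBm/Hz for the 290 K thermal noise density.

−82.3 dBm

Sensitivity = −174 + 10 log₁₀(B) + NF + SNR_min
= −174 + 71.14 + 8.24 + 12.3
= −82.32 dBm → −82.3 dBm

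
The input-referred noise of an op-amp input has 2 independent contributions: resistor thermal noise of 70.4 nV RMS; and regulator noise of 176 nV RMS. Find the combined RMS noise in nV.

Uncorrelated sources add in power (mean-square): V_tot = √(ΣV_i²)
V_tot = √[(7.04×10⁻⁸)² + (1.76×10⁻⁷)²] = 1.90×10⁻⁷ V = 190 nV

190 nV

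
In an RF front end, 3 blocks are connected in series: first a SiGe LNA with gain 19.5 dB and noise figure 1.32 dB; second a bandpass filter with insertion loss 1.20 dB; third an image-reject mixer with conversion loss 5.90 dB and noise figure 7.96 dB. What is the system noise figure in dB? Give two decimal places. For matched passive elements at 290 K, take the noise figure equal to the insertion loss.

1.57 dB

Convert to linear (a loss of L dB is a gain of −L dB): F_i = 10^(NF_i/10), G_i = 10^(G_i,dB/10)
  Stage 1: F_1 = 10^(1.32/10) = 1.355, G_1 = 10^(19.5/10) = 89.13
  Stage 2: F_2 = 10^(1.20/10) = 1.318, G_2 = 10^(−1.20/10) = 0.7586
  Stage 3: F_3 = 10^(7.96/10) = 6.252, G_3 = 10^(−5.90/10) = 0.2570
Friis cascade:
  F = 1.355 + (1.318 − 1)/89.13 + (6.252 − 1)/67.61 = 1.436
NF = 10 log₁₀(1.436) = 1.57 dB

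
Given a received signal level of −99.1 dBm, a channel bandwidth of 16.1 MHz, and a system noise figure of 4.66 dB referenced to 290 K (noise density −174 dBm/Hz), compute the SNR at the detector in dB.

Noise floor: N = −174 + 10 log₁₀(B) + NF
10 log₁₀(1.61×10⁷) = 72.07 dB
N = −174 + 72.07 + 4.66 = −97.27 dBm
SNR = P_sig − N = −99.1 − (−97.27) = −1.83 dB → −1.8 dB

−1.8 dB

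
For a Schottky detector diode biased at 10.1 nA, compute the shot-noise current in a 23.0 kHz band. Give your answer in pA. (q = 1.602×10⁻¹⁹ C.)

I_n = √(2qI·B)
2qI·B = 2 × 1.602×10⁻¹⁹ × 1.01×10⁻⁸ × 2.30×10⁴ = 7.44×10⁻²³ A²
I_n = √(7.44×10⁻²³) = 8.63×10⁻¹² A = 8.63 pA

8.63 pA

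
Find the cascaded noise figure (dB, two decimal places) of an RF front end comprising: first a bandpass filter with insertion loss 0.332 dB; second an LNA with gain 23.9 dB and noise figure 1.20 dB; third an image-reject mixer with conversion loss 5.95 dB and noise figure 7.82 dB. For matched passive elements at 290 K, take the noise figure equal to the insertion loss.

Convert to linear (a loss of L dB is a gain of −L dB): F_i = 10^(NF_i/10), G_i = 10^(G_i,dB/10)
  Stage 1: F_1 = 10^(0.332/10) = 1.079, G_1 = 10^(−0.332/10) = 0.9264
  Stage 2: F_2 = 10^(1.20/10) = 1.318, G_2 = 10^(23.9/10) = 245.5
  Stage 3: F_3 = 10^(7.82/10) = 6.053, G_3 = 10^(−5.95/10) = 0.2541
Friis cascade:
  F = 1.079 + (1.318 − 1)/0.9264 + (6.053 − 1)/227.4 = 1.445
NF = 10 log₁₀(1.445) = 1.60 dB

1.60 dB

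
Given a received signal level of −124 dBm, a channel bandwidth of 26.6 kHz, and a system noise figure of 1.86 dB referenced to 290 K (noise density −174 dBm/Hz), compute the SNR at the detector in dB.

3.9 dB

Noise floor: N = −174 + 10 log₁₀(B) + NF
10 log₁₀(2.66×10⁴) = 44.25 dB
N = −174 + 44.25 + 1.86 = −127.89 dBm
SNR = P_sig − N = −124 − (−127.89) = 3.89 dB → 3.9 dB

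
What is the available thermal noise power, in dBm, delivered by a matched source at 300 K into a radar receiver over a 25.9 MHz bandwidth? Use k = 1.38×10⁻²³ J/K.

−99.7 dBm

P_n = kTB = 1.38×10⁻²³ × 300 × 2.59×10⁷ = 1.07×10⁻¹³ W
In dBm: 10 log₁₀(1.07×10⁻¹³ / 10⁻³) = −99.7 dBm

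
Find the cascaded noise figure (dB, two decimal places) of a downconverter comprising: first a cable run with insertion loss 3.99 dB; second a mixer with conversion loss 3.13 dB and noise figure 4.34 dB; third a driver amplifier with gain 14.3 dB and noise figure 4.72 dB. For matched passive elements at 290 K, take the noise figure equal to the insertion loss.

12.29 dB

Convert to linear (a loss of L dB is a gain of −L dB): F_i = 10^(NF_i/10), G_i = 10^(G_i,dB/10)
  Stage 1: F_1 = 10^(3.99/10) = 2.506, G_1 = 10^(−3.99/10) = 0.3990
  Stage 2: F_2 = 10^(4.34/10) = 2.716, G_2 = 10^(−3.13/10) = 0.4864
  Stage 3: F_3 = 10^(4.72/10) = 2.965, G_3 = 10^(14.3/10) = 26.92
Friis cascade:
  F = 2.506 + (2.716 − 1)/0.3990 + (2.965 − 1)/0.1941 = 16.93
NF = 10 log₁₀(16.93) = 12.29 dB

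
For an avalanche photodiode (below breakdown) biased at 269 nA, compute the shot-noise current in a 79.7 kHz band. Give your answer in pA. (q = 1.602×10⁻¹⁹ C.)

82.9 pA

I_n = √(2qI·B)
2qI·B = 2 × 1.602×10⁻¹⁹ × 2.69×10⁻⁷ × 7.97×10⁴ = 6.87×10⁻²¹ A²
I_n = √(6.87×10⁻²¹) = 8.29×10⁻¹¹ A = 82.9 pA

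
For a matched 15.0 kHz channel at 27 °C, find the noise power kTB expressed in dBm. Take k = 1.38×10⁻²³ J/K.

T = 27 °C + 273.15 = 300.15 K
P_n = kTB = 1.38×10⁻²³ × 300.15 × 1.50×10⁴ = 6.21×10⁻¹⁷ W
In dBm: 10 log₁₀(6.21×10⁻¹⁷ / 10⁻³) = −132.1 dBm

−132.1 dBm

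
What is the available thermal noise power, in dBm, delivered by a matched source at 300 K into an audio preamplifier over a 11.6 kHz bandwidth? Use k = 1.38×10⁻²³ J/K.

P_n = kTB = 1.38×10⁻²³ × 300 × 1.16×10⁴ = 4.80×10⁻¹⁷ W
In dBm: 10 log₁₀(4.80×10⁻¹⁷ / 10⁻³) = −133.2 dBm

−133.2 dBm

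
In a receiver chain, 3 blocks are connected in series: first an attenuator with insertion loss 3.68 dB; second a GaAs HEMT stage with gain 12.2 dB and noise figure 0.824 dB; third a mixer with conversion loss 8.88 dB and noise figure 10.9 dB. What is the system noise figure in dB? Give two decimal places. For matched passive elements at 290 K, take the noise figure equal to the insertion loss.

Convert to linear (a loss of L dB is a gain of −L dB): F_i = 10^(NF_i/10), G_i = 10^(G_i,dB/10)
  Stage 1: F_1 = 10^(3.68/10) = 2.333, G_1 = 10^(−3.68/10) = 0.4285
  Stage 2: F_2 = 10^(0.824/10) = 1.209, G_2 = 10^(12.2/10) = 16.60
  Stage 3: F_3 = 10^(10.9/10) = 12.30, G_3 = 10^(−8.88/10) = 0.1294
Friis cascade:
  F = 2.333 + (1.209 − 1)/0.4285 + (12.30 − 1)/7.112 = 4.410
NF = 10 log₁₀(4.410) = 6.44 dB

6.44 dB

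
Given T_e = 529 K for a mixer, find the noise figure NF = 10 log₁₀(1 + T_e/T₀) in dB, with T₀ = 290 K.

F = 1 + T_e/T₀ = 1 + 529/290 = 2.82414
NF = 10 log₁₀(2.82414) = 4.51 dB

4.51 dB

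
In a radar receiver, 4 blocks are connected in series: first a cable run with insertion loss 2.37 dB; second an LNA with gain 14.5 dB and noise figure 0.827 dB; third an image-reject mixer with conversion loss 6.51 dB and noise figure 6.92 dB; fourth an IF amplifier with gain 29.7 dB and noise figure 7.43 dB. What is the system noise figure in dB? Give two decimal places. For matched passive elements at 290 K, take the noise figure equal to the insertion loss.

Convert to linear (a loss of L dB is a gain of −L dB): F_i = 10^(NF_i/10), G_i = 10^(G_i,dB/10)
  Stage 1: F_1 = 10^(2.37/10) = 1.726, G_1 = 10^(−2.37/10) = 0.5794
  Stage 2: F_2 = 10^(0.827/10) = 1.210, G_2 = 10^(14.5/10) = 28.18
  Stage 3: F_3 = 10^(6.92/10) = 4.920, G_3 = 10^(−6.51/10) = 0.2234
  Stage 4: F_4 = 10^(7.43/10) = 5.534, G_4 = 10^(29.7/10) = 933.3
Friis cascade:
  F = 1.726 + (1.210 − 1)/0.5794 + (4.920 − 1)/16.33 + (5.534 − 1)/3.648 = 3.571
NF = 10 log₁₀(3.571) = 5.53 dB

5.53 dB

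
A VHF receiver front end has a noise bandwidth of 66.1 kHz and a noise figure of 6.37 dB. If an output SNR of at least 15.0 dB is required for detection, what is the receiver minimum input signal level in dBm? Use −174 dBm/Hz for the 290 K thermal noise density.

−104.4 dBm

Sensitivity = −174 + 10 log₁₀(B) + NF + SNR_min
= −174 + 48.2 + 6.37 + 15.0
= −104.43 dBm → −104.4 dBm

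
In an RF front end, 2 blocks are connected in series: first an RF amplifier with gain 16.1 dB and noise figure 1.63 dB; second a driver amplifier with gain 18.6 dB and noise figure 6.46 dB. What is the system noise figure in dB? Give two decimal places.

1.87 dB

Convert to linear (a loss of L dB is a gain of −L dB): F_i = 10^(NF_i/10), G_i = 10^(G_i,dB/10)
  Stage 1: F_1 = 10^(1.63/10) = 1.455, G_1 = 10^(16.1/10) = 40.74
  Stage 2: F_2 = 10^(6.46/10) = 4.426, G_2 = 10^(18.6/10) = 72.44
Friis cascade:
  F = 1.455 + (4.426 − 1)/40.74 = 1.540
NF = 10 log₁₀(1.540) = 1.87 dB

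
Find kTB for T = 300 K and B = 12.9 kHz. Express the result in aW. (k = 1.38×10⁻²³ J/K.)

53.4 aW

P_n = kTB = 1.38×10⁻²³ × 300 × 1.29×10⁴ = 5.34×10⁻¹⁷ W = 53.4 aW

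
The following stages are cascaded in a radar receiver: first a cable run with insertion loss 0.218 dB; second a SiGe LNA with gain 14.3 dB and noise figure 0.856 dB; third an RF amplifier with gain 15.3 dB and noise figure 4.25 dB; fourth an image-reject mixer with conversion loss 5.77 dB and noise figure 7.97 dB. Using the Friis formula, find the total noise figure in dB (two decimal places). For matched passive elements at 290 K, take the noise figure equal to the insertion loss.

Convert to linear (a loss of L dB is a gain of −L dB): F_i = 10^(NF_i/10), G_i = 10^(G_i,dB/10)
  Stage 1: F_1 = 10^(0.218/10) = 1.051, G_1 = 10^(−0.218/10) = 0.9510
  Stage 2: F_2 = 10^(0.856/10) = 1.218, G_2 = 10^(14.3/10) = 26.92
  Stage 3: F_3 = 10^(4.25/10) = 2.661, G_3 = 10^(15.3/10) = 33.88
  Stage 4: F_4 = 10^(7.97/10) = 6.266, G_4 = 10^(−5.77/10) = 0.2649
Friis cascade:
  F = 1.051 + (1.218 − 1)/0.9510 + (2.661 − 1)/25.60 + (6.266 − 1)/867.4 = 1.352
NF = 10 log₁₀(1.352) = 1.31 dB

1.31 dB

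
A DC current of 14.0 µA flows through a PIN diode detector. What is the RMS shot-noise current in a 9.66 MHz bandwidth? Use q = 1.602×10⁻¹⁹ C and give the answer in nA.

I_n = √(2qI·B)
2qI·B = 2 × 1.602×10⁻¹⁹ × 1.40×10⁻⁵ × 9.66×10⁶ = 4.33×10⁻¹⁷ A²
I_n = √(4.33×10⁻¹⁷) = 6.58×10⁻⁹ A = 6.58 nA

6.58 nA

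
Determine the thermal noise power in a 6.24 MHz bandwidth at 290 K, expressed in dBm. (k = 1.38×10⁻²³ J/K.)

P_n = kTB = 1.38×10⁻²³ × 290 × 6.24×10⁶ = 2.50×10⁻¹⁴ W
In dBm: 10 log₁₀(2.50×10⁻¹⁴ / 10⁻³) = −106.0 dBm

−106.0 dBm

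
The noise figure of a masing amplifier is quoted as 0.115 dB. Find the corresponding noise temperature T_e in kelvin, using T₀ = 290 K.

7.78 K

F = 10^(0.115/10) = 1.02683
T_e = (F − 1)·T₀ = (1.02683 − 1) × 290 = 7.78 K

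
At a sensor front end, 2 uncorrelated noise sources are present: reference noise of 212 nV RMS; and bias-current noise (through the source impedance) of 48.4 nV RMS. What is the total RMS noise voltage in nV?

217 nV

Uncorrelated sources add in power (mean-square): V_tot = √(ΣV_i²)
V_tot = √[(2.12×10⁻⁷)² + (4.84×10⁻⁸)²] = 2.17×10⁻⁷ V = 217 nV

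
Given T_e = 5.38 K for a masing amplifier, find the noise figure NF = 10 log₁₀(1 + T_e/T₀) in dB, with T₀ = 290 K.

0.080 dB

F = 1 + T_e/T₀ = 1 + 5.38/290 = 1.01855
NF = 10 log₁₀(1.01855) = 0.080 dB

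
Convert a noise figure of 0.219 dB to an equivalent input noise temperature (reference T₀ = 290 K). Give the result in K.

15.0 K

F = 10^(0.219/10) = 1.05172
T_e = (F − 1)·T₀ = (1.05172 − 1) × 290 = 15.0 K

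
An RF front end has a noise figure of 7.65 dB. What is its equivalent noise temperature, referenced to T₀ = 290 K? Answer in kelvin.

F = 10^(7.65/10) = 5.82103
T_e = (F − 1)·T₀ = (5.82103 − 1) × 290 = 1398 K

1398 K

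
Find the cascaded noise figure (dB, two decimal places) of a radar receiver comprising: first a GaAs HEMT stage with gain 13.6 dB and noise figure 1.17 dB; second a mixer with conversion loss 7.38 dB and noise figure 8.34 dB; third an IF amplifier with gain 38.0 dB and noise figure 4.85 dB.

Convert to linear (a loss of L dB is a gain of −L dB): F_i = 10^(NF_i/10), G_i = 10^(G_i,dB/10)
  Stage 1: F_1 = 10^(1.17/10) = 1.309, G_1 = 10^(13.6/10) = 22.91
  Stage 2: F_2 = 10^(8.34/10) = 6.823, G_2 = 10^(−7.38/10) = 0.1828
  Stage 3: F_3 = 10^(4.85/10) = 3.055, G_3 = 10^(38.0/10) = 6310
Friis cascade:
  F = 1.309 + (6.823 − 1)/22.91 + (3.055 − 1)/4.188 = 2.054
NF = 10 log₁₀(2.054) = 3.13 dB

3.13 dB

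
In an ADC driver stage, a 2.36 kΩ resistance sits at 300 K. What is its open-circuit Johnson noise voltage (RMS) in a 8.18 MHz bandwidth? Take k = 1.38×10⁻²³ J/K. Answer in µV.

17.9 µV

V_n = √(4kTRB)
4kTRB = 4 × 1.38×10⁻²³ × 300 × 2.36×10³ × 8.18×10⁶ = 3.20×10⁻¹⁰ V²
V_n = √(3.20×10⁻¹⁰) = 1.79×10⁻⁵ V = 17.9 µV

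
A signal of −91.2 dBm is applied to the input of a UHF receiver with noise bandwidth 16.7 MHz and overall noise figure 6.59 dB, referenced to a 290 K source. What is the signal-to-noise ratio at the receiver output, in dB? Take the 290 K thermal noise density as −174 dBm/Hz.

4.0 dB

Noise floor: N = −174 + 10 log₁₀(B) + NF
10 log₁₀(1.67×10⁷) = 72.23 dB
N = −174 + 72.23 + 6.59 = −95.18 dBm
SNR = P_sig − N = −91.2 − (−95.18) = 3.98 dB → 4.0 dB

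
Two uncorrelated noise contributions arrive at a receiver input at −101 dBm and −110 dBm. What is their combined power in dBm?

Convert to linear, add, convert back:
P₁ = 7.94×10⁻¹⁴ W, P₂ = 1.00×10⁻¹⁴ W
P_tot = 8.94×10⁻¹⁴ W → 10 log₁₀(P_tot / 10⁻³) = −100.5 dBm

−100.5 dBm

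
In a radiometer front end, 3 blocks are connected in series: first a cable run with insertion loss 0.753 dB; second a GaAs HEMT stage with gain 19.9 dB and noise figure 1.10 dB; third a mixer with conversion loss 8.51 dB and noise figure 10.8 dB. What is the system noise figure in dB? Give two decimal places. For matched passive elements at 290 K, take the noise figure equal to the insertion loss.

2.22 dB

Convert to linear (a loss of L dB is a gain of −L dB): F_i = 10^(NF_i/10), G_i = 10^(G_i,dB/10)
  Stage 1: F_1 = 10^(0.753/10) = 1.189, G_1 = 10^(−0.753/10) = 0.8408
  Stage 2: F_2 = 10^(1.10/10) = 1.288, G_2 = 10^(19.9/10) = 97.72
  Stage 3: F_3 = 10^(10.8/10) = 12.02, G_3 = 10^(−8.51/10) = 0.1409
Friis cascade:
  F = 1.189 + (1.288 − 1)/0.8408 + (12.02 − 1)/82.17 = 1.666
NF = 10 log₁₀(1.666) = 2.22 dB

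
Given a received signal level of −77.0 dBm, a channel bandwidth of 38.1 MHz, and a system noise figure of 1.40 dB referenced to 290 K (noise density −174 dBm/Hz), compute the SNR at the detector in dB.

Noise floor: N = −174 + 10 log₁₀(B) + NF
10 log₁₀(3.81×10⁷) = 75.81 dB
N = −174 + 75.81 + 1.40 = −96.79 dBm
SNR = P_sig − N = −77.0 − (−96.79) = 19.79 dB → 19.8 dB

19.8 dB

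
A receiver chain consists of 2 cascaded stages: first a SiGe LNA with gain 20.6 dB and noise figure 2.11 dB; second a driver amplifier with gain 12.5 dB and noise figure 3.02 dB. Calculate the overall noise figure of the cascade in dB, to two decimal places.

2.13 dB

Convert to linear (a loss of L dB is a gain of −L dB): F_i = 10^(NF_i/10), G_i = 10^(G_i,dB/10)
  Stage 1: F_1 = 10^(2.11/10) = 1.626, G_1 = 10^(20.6/10) = 114.8
  Stage 2: F_2 = 10^(3.02/10) = 2.004, G_2 = 10^(12.5/10) = 17.78
Friis cascade:
  F = 1.626 + (2.004 − 1)/114.8 = 1.634
NF = 10 log₁₀(1.634) = 2.13 dB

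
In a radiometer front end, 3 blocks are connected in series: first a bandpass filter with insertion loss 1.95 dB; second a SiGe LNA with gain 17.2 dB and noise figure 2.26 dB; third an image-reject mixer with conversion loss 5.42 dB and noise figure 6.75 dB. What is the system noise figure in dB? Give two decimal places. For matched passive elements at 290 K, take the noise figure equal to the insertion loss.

4.39 dB

Convert to linear (a loss of L dB is a gain of −L dB): F_i = 10^(NF_i/10), G_i = 10^(G_i,dB/10)
  Stage 1: F_1 = 10^(1.95/10) = 1.567, G_1 = 10^(−1.95/10) = 0.6383
  Stage 2: F_2 = 10^(2.26/10) = 1.683, G_2 = 10^(17.2/10) = 52.48
  Stage 3: F_3 = 10^(6.75/10) = 4.732, G_3 = 10^(−5.42/10) = 0.2871
Friis cascade:
  F = 1.567 + (1.683 − 1)/0.6383 + (4.732 − 1)/33.50 = 2.748
NF = 10 log₁₀(2.748) = 4.39 dB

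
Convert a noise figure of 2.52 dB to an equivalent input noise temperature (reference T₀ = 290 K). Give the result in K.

228 K

F = 10^(2.52/10) = 1.78649
T_e = (F − 1)·T₀ = (1.78649 − 1) × 290 = 228 K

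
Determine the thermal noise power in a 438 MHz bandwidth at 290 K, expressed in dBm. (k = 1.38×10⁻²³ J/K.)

−87.6 dBm

P_n = kTB = 1.38×10⁻²³ × 290 × 4.38×10⁸ = 1.75×10⁻¹² W
In dBm: 10 log₁₀(1.75×10⁻¹² / 10⁻³) = −87.6 dBm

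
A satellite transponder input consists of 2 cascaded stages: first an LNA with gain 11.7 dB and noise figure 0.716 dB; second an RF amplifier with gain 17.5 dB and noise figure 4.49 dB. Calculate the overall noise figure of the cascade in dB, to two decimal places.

Convert to linear (a loss of L dB is a gain of −L dB): F_i = 10^(NF_i/10), G_i = 10^(G_i,dB/10)
  Stage 1: F_1 = 10^(0.716/10) = 1.179, G_1 = 10^(11.7/10) = 14.79
  Stage 2: F_2 = 10^(4.49/10) = 2.812, G_2 = 10^(17.5/10) = 56.23
Friis cascade:
  F = 1.179 + (2.812 − 1)/14.79 = 1.302
NF = 10 log₁₀(1.302) = 1.15 dB

1.15 dB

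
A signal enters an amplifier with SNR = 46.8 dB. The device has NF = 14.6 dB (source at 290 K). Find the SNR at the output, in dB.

32.2 dB

By definition F = SNR_in/SNR_out, so in dB: SNR_out = SNR_in − NF
SNR_out = 46.8 − 14.6 = 32.2 dB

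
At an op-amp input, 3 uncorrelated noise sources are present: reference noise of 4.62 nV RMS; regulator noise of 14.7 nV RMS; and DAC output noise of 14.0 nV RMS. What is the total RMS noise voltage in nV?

Uncorrelated sources add in power (mean-square): V_tot = √(ΣV_i²)
V_tot = √[(4.62×10⁻⁹)² + (1.47×10⁻⁸)² + (1.40×10⁻⁸)²] = 2.08×10⁻⁸ V = 20.8 nV

20.8 nV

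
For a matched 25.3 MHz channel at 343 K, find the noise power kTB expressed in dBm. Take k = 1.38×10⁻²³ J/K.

−99.2 dBm

P_n = kTB = 1.38×10⁻²³ × 343 × 2.53×10⁷ = 1.20×10⁻¹³ W
In dBm: 10 log₁₀(1.20×10⁻¹³ / 10⁻³) = −99.2 dBm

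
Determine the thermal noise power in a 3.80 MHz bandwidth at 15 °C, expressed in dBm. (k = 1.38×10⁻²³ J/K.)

T = 15 °C + 273.15 = 288.15 K
P_n = kTB = 1.38×10⁻²³ × 288.15 × 3.80×10⁶ = 1.51×10⁻¹⁴ W
In dBm: 10 log₁₀(1.51×10⁻¹⁴ / 10⁻³) = −108.2 dBm

−108.2 dBm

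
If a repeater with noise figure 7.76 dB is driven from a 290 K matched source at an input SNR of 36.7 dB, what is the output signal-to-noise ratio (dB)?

By definition F = SNR_in/SNR_out, so in dB: SNR_out = SNR_in − NF
SNR_out = 36.7 − 7.76 = 28.94 dB

28.94 dB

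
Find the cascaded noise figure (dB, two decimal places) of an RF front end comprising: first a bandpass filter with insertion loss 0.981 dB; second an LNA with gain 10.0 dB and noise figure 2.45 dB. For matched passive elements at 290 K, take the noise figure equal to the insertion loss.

3.43 dB

Convert to linear (a loss of L dB is a gain of −L dB): F_i = 10^(NF_i/10), G_i = 10^(G_i,dB/10)
  Stage 1: F_1 = 10^(0.981/10) = 1.253, G_1 = 10^(−0.981/10) = 0.7978
  Stage 2: F_2 = 10^(2.45/10) = 1.758, G_2 = 10^(10.0/10) = 10.00
Friis cascade:
  F = 1.253 + (1.758 − 1)/0.7978 = 2.203
NF = 10 log₁₀(2.203) = 3.43 dB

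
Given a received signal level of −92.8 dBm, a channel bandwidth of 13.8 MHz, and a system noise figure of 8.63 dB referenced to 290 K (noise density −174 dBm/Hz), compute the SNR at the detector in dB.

Noise floor: N = −174 + 10 log₁₀(B) + NF
10 log₁₀(1.38×10⁷) = 71.4 dB
N = −174 + 71.4 + 8.63 = −93.97 dBm
SNR = P_sig − N = −92.8 − (−93.97) = 1.17 dB → 1.2 dB

1.2 dB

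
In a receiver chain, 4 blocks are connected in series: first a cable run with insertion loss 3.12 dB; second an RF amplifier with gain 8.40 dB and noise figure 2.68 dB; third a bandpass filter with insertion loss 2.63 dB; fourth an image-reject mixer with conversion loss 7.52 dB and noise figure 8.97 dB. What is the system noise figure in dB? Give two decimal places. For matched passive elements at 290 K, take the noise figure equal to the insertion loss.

Convert to linear (a loss of L dB is a gain of −L dB): F_i = 10^(NF_i/10), G_i = 10^(G_i,dB/10)
  Stage 1: F_1 = 10^(3.12/10) = 2.051, G_1 = 10^(−3.12/10) = 0.4875
  Stage 2: F_2 = 10^(2.68/10) = 1.854, G_2 = 10^(8.40/10) = 6.918
  Stage 3: F_3 = 10^(2.63/10) = 1.832, G_3 = 10^(−2.63/10) = 0.5458
  Stage 4: F_4 = 10^(8.97/10) = 7.889, G_4 = 10^(−7.52/10) = 0.1770
Friis cascade:
  F = 2.051 + (1.854 − 1)/0.4875 + (1.832 − 1)/3.373 + (7.889 − 1)/1.841 = 7.791
NF = 10 log₁₀(7.791) = 8.92 dB

8.92 dB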